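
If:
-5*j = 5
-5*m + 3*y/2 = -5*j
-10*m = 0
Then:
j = -1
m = 0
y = 10/3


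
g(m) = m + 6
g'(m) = 1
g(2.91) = 8.91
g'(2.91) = 1.00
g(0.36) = 6.36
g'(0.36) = 1.00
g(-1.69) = 4.31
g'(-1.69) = 1.00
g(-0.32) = 5.68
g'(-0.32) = 1.00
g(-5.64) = 0.36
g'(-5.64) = 1.00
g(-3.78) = 2.22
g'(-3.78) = 1.00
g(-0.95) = 5.05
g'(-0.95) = 1.00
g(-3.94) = 2.06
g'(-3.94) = 1.00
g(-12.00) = -6.00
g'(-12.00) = 1.00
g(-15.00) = -9.00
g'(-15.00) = 1.00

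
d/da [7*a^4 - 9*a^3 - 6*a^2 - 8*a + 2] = 28*a^3 - 27*a^2 - 12*a - 8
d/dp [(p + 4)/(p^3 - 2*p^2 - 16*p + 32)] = 2*(3 - p)/(p^4 - 12*p^3 + 52*p^2 - 96*p + 64)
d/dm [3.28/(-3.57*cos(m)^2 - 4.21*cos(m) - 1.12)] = -(23.4192*cos(m) + 13.8088)*sin(m)/(3.57*cos(m)^2 + 4.21*cos(m) + 1.12)^2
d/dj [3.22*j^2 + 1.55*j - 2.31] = 6.44*j + 1.55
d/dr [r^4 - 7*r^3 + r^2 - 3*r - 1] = 4*r^3 - 21*r^2 + 2*r - 3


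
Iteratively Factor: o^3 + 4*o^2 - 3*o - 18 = (o + 3)*(o^2 + o - 6) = (o + 3)^2*(o - 2)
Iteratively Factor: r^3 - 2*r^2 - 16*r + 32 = (r - 2)*(r^2 - 16) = (r - 4)*(r - 2)*(r + 4)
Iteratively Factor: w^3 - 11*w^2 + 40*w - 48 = (w - 4)*(w^2 - 7*w + 12) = (w - 4)*(w - 3)*(w - 4)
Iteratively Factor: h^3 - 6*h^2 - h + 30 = (h - 5)*(h^2 - h - 6) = (h - 5)*(h + 2)*(h - 3)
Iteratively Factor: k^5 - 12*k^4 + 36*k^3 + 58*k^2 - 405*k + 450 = (k - 3)*(k^4 - 9*k^3 + 9*k^2 + 85*k - 150) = (k - 3)*(k - 2)*(k^3 - 7*k^2 - 5*k + 75) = (k - 3)*(k - 2)*(k + 3)*(k^2 - 10*k + 25) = (k - 5)*(k - 3)*(k - 2)*(k + 3)*(k - 5)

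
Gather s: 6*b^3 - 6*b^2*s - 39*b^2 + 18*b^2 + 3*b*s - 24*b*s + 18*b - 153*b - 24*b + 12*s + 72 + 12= 6*b^3 - 21*b^2 - 159*b + s*(-6*b^2 - 21*b + 12) + 84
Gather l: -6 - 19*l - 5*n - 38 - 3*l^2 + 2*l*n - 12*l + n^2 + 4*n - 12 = -3*l^2 + l*(2*n - 31) + n^2 - n - 56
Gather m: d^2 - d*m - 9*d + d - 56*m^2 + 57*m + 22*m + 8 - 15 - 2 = d^2 - 8*d - 56*m^2 + m*(79 - d) - 9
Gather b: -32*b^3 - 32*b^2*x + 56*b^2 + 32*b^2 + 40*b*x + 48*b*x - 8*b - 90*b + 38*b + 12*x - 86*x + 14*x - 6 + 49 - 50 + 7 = -32*b^3 + b^2*(88 - 32*x) + b*(88*x - 60) - 60*x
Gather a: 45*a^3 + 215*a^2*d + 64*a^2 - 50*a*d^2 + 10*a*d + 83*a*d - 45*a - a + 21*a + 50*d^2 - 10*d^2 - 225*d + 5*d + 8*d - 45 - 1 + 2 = 45*a^3 + a^2*(215*d + 64) + a*(-50*d^2 + 93*d - 25) + 40*d^2 - 212*d - 44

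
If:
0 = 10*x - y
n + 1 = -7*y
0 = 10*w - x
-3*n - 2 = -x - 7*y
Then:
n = -211/281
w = -1/2810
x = -1/281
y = -10/281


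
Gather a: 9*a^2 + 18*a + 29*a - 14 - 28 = 9*a^2 + 47*a - 42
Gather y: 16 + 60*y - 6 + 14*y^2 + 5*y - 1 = 14*y^2 + 65*y + 9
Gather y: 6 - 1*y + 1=7 - y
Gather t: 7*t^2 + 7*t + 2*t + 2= 7*t^2 + 9*t + 2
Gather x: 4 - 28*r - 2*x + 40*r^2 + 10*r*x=40*r^2 - 28*r + x*(10*r - 2) + 4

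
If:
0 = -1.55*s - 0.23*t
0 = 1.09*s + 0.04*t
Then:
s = 0.00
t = 0.00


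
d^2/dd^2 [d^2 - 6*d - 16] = 2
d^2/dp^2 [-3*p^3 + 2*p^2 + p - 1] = 4 - 18*p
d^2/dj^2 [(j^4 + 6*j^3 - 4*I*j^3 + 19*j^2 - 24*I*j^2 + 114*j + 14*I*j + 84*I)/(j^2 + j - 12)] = (2*j^6 + 6*j^5 - 66*j^4 + j^3*(154 - 28*I) + j^2*(2664 - 936*I) + j*(13392 - 1944*I) + 8208 - 4392*I)/(j^6 + 3*j^5 - 33*j^4 - 71*j^3 + 396*j^2 + 432*j - 1728)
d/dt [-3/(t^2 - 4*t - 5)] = 6*(t - 2)/(-t^2 + 4*t + 5)^2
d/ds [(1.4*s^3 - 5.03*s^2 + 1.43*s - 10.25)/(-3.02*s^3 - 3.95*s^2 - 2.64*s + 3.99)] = (1.77635683940025e-15*s^5 - 20.7206*s^4 + 1.2452*s^3 - 57.1793*s^2 - 121.1144*s - 21.3543)/(9.1204*s^6 + 23.858*s^5 + 31.5481*s^4 - 3.2436*s^3 - 24.5514*s^2 - 21.0672*s + 15.9201)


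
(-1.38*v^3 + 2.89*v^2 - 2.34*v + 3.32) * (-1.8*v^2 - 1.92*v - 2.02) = 2.484*v^5 - 2.5524*v^4 + 1.4508*v^3 - 7.321*v^2 - 1.6476*v - 6.7064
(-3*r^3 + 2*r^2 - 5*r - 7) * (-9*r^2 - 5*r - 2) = 27*r^5 - 3*r^4 + 41*r^3 + 84*r^2 + 45*r + 14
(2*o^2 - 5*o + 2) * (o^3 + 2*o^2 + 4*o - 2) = 2*o^5 - o^4 - 20*o^2 + 18*o - 4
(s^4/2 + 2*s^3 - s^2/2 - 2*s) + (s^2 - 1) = s^4/2 + 2*s^3 + s^2/2 - 2*s - 1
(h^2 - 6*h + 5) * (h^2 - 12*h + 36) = h^4 - 18*h^3 + 113*h^2 - 276*h + 180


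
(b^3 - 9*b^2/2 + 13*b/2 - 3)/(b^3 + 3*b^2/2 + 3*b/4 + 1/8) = 4*(2*b^3 - 9*b^2 + 13*b - 6)/(8*b^3 + 12*b^2 + 6*b + 1)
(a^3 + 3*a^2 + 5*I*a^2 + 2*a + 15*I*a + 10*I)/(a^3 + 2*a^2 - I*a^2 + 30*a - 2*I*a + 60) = (a + 1)/(a - 6*I)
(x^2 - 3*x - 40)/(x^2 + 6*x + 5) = (x - 8)/(x + 1)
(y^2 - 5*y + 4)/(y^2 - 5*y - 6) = (-y^2 + 5*y - 4)/(-y^2 + 5*y + 6)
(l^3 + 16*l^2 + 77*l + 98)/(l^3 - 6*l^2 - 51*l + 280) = (l^2 + 9*l + 14)/(l^2 - 13*l + 40)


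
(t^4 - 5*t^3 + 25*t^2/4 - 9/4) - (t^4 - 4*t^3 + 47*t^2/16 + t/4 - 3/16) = -t^3 + 53*t^2/16 - t/4 - 33/16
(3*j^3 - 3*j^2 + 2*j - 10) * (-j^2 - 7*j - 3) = -3*j^5 - 18*j^4 + 10*j^3 + 5*j^2 + 64*j + 30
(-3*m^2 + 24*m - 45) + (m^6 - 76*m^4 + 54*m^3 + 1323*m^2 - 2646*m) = m^6 - 76*m^4 + 54*m^3 + 1320*m^2 - 2622*m - 45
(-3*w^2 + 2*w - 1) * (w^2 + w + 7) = -3*w^4 - w^3 - 20*w^2 + 13*w - 7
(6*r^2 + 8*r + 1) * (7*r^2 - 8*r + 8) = 42*r^4 + 8*r^3 - 9*r^2 + 56*r + 8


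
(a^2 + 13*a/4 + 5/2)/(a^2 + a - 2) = (a + 5/4)/(a - 1)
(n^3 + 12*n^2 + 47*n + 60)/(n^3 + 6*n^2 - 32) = (n^2 + 8*n + 15)/(n^2 + 2*n - 8)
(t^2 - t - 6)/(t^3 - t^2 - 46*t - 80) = (t - 3)/(t^2 - 3*t - 40)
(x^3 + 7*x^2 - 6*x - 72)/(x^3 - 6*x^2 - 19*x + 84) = (x + 6)/(x - 7)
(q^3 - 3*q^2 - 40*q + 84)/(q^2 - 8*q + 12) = (q^2 - q - 42)/(q - 6)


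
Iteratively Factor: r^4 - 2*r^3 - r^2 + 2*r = (r + 1)*(r^3 - 3*r^2 + 2*r) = r*(r + 1)*(r^2 - 3*r + 2) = r*(r - 1)*(r + 1)*(r - 2)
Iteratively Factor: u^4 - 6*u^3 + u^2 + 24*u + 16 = (u + 1)*(u^3 - 7*u^2 + 8*u + 16) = (u - 4)*(u + 1)*(u^2 - 3*u - 4) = (u - 4)^2*(u + 1)*(u + 1)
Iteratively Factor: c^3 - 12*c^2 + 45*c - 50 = (c - 5)*(c^2 - 7*c + 10) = (c - 5)^2*(c - 2)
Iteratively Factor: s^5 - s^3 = (s - 1)*(s^4 + s^3) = s*(s - 1)*(s^3 + s^2) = s^2*(s - 1)*(s^2 + s) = s^3*(s - 1)*(s + 1)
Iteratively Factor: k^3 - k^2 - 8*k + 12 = (k + 3)*(k^2 - 4*k + 4) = (k - 2)*(k + 3)*(k - 2)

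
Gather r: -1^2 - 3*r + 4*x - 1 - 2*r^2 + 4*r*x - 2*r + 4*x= -2*r^2 + r*(4*x - 5) + 8*x - 2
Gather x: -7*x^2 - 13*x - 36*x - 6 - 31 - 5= -7*x^2 - 49*x - 42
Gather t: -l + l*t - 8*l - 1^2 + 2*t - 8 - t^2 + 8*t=-9*l - t^2 + t*(l + 10) - 9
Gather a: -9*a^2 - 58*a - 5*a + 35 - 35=-9*a^2 - 63*a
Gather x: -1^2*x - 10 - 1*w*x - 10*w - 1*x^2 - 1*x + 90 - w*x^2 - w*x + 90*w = 80*w + x^2*(-w - 1) + x*(-2*w - 2) + 80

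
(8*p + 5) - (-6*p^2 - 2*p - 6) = 6*p^2 + 10*p + 11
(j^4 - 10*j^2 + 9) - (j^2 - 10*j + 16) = j^4 - 11*j^2 + 10*j - 7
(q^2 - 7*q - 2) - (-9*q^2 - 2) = 10*q^2 - 7*q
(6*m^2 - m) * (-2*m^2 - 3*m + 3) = -12*m^4 - 16*m^3 + 21*m^2 - 3*m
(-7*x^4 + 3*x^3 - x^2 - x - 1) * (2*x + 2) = -14*x^5 - 8*x^4 + 4*x^3 - 4*x^2 - 4*x - 2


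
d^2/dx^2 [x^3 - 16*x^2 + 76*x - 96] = 6*x - 32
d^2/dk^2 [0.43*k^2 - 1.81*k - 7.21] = 0.860000000000000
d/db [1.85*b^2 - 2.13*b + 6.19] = 3.7*b - 2.13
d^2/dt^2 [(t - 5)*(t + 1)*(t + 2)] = 6*t - 4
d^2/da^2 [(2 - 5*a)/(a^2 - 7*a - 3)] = 2*((2*a - 7)^2*(5*a - 2) + (15*a - 37)*(-a^2 + 7*a + 3))/(-a^2 + 7*a + 3)^3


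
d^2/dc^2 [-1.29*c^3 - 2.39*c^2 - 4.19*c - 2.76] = -7.74*c - 4.78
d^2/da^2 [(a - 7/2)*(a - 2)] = 2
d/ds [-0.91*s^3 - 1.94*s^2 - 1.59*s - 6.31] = -2.73*s^2 - 3.88*s - 1.59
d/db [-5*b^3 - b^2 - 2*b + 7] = -15*b^2 - 2*b - 2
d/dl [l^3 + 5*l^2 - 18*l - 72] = 3*l^2 + 10*l - 18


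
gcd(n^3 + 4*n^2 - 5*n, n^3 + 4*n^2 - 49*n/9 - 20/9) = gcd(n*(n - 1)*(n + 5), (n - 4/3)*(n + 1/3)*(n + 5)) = n + 5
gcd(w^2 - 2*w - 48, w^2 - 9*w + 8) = w - 8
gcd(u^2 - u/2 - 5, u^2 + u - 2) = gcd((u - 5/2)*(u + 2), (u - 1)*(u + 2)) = u + 2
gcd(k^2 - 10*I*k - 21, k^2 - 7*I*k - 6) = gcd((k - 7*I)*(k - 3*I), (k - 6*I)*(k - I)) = 1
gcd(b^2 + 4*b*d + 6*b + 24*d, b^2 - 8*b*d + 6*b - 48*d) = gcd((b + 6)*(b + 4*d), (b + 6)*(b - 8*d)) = b + 6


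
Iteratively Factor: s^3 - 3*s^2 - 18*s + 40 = (s - 2)*(s^2 - s - 20) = (s - 2)*(s + 4)*(s - 5)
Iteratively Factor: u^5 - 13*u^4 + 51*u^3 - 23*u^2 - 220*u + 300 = (u - 2)*(u^4 - 11*u^3 + 29*u^2 + 35*u - 150) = (u - 5)*(u - 2)*(u^3 - 6*u^2 - u + 30) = (u - 5)*(u - 2)*(u + 2)*(u^2 - 8*u + 15) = (u - 5)^2*(u - 2)*(u + 2)*(u - 3)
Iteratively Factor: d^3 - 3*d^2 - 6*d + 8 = (d + 2)*(d^2 - 5*d + 4) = (d - 4)*(d + 2)*(d - 1)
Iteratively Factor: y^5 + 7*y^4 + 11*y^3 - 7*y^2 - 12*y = (y + 3)*(y^4 + 4*y^3 - y^2 - 4*y) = (y - 1)*(y + 3)*(y^3 + 5*y^2 + 4*y) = (y - 1)*(y + 1)*(y + 3)*(y^2 + 4*y) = (y - 1)*(y + 1)*(y + 3)*(y + 4)*(y)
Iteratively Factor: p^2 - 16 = (p - 4)*(p + 4)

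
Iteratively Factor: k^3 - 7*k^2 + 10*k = (k - 5)*(k^2 - 2*k) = k*(k - 5)*(k - 2)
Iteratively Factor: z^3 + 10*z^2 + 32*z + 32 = (z + 4)*(z^2 + 6*z + 8) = (z + 4)^2*(z + 2)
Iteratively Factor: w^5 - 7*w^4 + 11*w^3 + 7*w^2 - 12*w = (w - 1)*(w^4 - 6*w^3 + 5*w^2 + 12*w) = w*(w - 1)*(w^3 - 6*w^2 + 5*w + 12) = w*(w - 3)*(w - 1)*(w^2 - 3*w - 4) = w*(w - 4)*(w - 3)*(w - 1)*(w + 1)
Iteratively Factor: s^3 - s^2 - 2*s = (s)*(s^2 - s - 2) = s*(s + 1)*(s - 2)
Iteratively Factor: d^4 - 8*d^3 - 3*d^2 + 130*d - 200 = (d - 5)*(d^3 - 3*d^2 - 18*d + 40) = (d - 5)^2*(d^2 + 2*d - 8) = (d - 5)^2*(d - 2)*(d + 4)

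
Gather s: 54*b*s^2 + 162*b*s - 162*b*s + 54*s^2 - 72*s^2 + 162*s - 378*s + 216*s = s^2*(54*b - 18)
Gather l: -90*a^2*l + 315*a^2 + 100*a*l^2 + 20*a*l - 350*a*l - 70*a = 315*a^2 + 100*a*l^2 - 70*a + l*(-90*a^2 - 330*a)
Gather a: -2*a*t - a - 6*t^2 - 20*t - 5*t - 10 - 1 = a*(-2*t - 1) - 6*t^2 - 25*t - 11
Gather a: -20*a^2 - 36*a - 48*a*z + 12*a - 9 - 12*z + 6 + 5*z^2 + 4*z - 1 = -20*a^2 + a*(-48*z - 24) + 5*z^2 - 8*z - 4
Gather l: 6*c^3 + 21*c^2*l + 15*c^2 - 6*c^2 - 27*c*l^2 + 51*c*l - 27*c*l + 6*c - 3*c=6*c^3 + 9*c^2 - 27*c*l^2 + 3*c + l*(21*c^2 + 24*c)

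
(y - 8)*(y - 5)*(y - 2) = y^3 - 15*y^2 + 66*y - 80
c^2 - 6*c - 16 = (c - 8)*(c + 2)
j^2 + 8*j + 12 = (j + 2)*(j + 6)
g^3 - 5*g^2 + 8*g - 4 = (g - 2)^2*(g - 1)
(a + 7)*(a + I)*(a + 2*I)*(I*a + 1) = I*a^4 - 2*a^3 + 7*I*a^3 - 14*a^2 + I*a^2 - 2*a + 7*I*a - 14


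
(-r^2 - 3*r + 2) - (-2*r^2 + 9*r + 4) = r^2 - 12*r - 2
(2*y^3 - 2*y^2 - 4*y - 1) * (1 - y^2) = -2*y^5 + 2*y^4 + 6*y^3 - y^2 - 4*y - 1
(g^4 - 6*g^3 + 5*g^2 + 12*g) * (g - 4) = g^5 - 10*g^4 + 29*g^3 - 8*g^2 - 48*g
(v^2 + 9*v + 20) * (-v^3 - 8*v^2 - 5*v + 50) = -v^5 - 17*v^4 - 97*v^3 - 155*v^2 + 350*v + 1000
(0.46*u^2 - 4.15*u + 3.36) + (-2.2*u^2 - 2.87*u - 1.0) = -1.74*u^2 - 7.02*u + 2.36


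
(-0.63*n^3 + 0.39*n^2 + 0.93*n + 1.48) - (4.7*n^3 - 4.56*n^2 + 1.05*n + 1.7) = -5.33*n^3 + 4.95*n^2 - 0.12*n - 0.22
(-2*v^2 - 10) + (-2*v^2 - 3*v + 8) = -4*v^2 - 3*v - 2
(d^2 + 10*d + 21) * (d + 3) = d^3 + 13*d^2 + 51*d + 63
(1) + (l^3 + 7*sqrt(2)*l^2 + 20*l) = l^3 + 7*sqrt(2)*l^2 + 20*l + 1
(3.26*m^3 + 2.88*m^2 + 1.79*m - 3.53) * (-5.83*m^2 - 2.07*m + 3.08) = -19.0058*m^5 - 23.5386*m^4 - 6.3565*m^3 + 25.745*m^2 + 12.8203*m - 10.8724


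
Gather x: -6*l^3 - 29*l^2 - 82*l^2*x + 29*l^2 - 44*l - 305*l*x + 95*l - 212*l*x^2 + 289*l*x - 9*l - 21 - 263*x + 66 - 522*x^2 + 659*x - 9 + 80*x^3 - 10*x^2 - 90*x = -6*l^3 + 42*l + 80*x^3 + x^2*(-212*l - 532) + x*(-82*l^2 - 16*l + 306) + 36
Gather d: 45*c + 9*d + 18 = 45*c + 9*d + 18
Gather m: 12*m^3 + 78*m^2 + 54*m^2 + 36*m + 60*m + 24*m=12*m^3 + 132*m^2 + 120*m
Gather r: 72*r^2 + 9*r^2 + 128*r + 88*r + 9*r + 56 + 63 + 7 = 81*r^2 + 225*r + 126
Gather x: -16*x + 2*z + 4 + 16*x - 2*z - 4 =0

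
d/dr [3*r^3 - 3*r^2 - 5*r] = 9*r^2 - 6*r - 5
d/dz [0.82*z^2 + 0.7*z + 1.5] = 1.64*z + 0.7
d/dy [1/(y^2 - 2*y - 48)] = 2*(1 - y)/(-y^2 + 2*y + 48)^2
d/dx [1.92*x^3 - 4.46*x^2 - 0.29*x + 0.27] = 5.76*x^2 - 8.92*x - 0.29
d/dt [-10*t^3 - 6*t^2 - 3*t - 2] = -30*t^2 - 12*t - 3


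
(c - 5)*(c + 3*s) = c^2 + 3*c*s - 5*c - 15*s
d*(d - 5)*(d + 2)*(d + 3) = d^4 - 19*d^2 - 30*d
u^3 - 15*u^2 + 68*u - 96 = (u - 8)*(u - 4)*(u - 3)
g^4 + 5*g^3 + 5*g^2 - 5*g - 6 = (g - 1)*(g + 1)*(g + 2)*(g + 3)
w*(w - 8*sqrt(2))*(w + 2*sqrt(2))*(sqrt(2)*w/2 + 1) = sqrt(2)*w^4/2 - 5*w^3 - 22*sqrt(2)*w^2 - 32*w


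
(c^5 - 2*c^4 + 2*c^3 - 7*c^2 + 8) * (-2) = -2*c^5 + 4*c^4 - 4*c^3 + 14*c^2 - 16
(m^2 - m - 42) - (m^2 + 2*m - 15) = -3*m - 27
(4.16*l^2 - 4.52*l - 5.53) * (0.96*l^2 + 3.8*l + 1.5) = 3.9936*l^4 + 11.4688*l^3 - 16.2448*l^2 - 27.794*l - 8.295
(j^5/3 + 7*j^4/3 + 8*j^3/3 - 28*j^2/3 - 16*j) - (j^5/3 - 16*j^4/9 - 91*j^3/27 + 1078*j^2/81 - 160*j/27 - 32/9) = 37*j^4/9 + 163*j^3/27 - 1834*j^2/81 - 272*j/27 + 32/9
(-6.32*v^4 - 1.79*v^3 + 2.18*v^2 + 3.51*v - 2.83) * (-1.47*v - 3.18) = 9.2904*v^5 + 22.7289*v^4 + 2.4876*v^3 - 12.0921*v^2 - 7.0017*v + 8.9994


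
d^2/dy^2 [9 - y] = 0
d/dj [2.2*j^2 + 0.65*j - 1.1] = 4.4*j + 0.65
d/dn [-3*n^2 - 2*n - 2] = -6*n - 2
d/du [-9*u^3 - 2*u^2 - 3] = u*(-27*u - 4)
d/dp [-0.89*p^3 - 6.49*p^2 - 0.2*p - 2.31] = -2.67*p^2 - 12.98*p - 0.2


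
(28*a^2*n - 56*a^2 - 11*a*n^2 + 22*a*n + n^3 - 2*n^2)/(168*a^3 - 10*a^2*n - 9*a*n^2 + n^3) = (4*a*n - 8*a - n^2 + 2*n)/(24*a^2 + 2*a*n - n^2)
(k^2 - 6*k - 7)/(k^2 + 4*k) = (k^2 - 6*k - 7)/(k*(k + 4))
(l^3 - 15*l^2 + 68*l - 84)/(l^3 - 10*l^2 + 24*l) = (l^2 - 9*l + 14)/(l*(l - 4))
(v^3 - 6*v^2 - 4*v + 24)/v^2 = v - 6 - 4/v + 24/v^2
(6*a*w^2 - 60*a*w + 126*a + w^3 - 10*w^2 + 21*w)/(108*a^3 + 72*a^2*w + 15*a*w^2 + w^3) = (w^2 - 10*w + 21)/(18*a^2 + 9*a*w + w^2)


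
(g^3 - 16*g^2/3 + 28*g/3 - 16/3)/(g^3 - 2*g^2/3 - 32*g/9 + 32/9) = 3*(g^2 - 4*g + 4)/(3*g^2 + 2*g - 8)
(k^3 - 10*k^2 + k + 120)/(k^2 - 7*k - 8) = (k^2 - 2*k - 15)/(k + 1)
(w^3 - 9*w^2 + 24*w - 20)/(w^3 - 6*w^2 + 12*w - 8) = (w - 5)/(w - 2)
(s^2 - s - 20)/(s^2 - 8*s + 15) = (s + 4)/(s - 3)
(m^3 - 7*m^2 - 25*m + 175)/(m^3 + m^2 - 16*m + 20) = (m^2 - 12*m + 35)/(m^2 - 4*m + 4)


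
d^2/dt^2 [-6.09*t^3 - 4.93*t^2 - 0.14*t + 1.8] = -36.54*t - 9.86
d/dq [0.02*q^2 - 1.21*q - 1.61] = 0.04*q - 1.21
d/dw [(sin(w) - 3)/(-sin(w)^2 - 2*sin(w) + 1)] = (sin(w)^2 - 6*sin(w) - 5)*cos(w)/(2*sin(w) - cos(w)^2)^2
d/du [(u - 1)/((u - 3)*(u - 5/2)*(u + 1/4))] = 16*(-8*u^3 + 33*u^2 - 42*u + 32)/(64*u^6 - 672*u^5 + 2548*u^4 - 3876*u^3 + 1141*u^2 + 1470*u + 225)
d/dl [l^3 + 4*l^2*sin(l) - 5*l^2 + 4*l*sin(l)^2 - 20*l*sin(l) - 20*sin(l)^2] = 4*l^2*cos(l) + 3*l^2 + 8*l*sin(l) + 4*l*sin(2*l) - 20*l*cos(l) - 10*l + 4*sin(l)^2 - 20*sin(l) - 20*sin(2*l)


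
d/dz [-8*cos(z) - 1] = 8*sin(z)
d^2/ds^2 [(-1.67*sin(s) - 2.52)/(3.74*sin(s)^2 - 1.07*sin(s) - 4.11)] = (-23.359292*sin(s)^5 - 147.678014*sin(s)^4 - 77.049236*sin(s)^3 + 61.0078109999999*sin(s)^2 + 76.386609*sin(s) + 68.553834)/(-3.74*sin(s)^2 + 1.07*sin(s) + 4.11)^3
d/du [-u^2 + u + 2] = 1 - 2*u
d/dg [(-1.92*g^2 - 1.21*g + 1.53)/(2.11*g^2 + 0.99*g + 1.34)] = (0.6523*g^2 - 11.6022*g - 3.1361)/(4.4521*g^4 + 4.1778*g^3 + 6.6349*g^2 + 2.6532*g + 1.7956)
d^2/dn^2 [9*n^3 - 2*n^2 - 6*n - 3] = 54*n - 4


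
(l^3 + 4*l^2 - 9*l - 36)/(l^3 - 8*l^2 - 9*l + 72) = (l + 4)/(l - 8)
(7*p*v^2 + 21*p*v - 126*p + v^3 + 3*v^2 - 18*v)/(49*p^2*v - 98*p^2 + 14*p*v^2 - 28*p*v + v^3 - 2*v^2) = (v^2 + 3*v - 18)/(7*p*v - 14*p + v^2 - 2*v)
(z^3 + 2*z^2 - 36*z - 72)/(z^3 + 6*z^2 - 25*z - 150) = (z^2 - 4*z - 12)/(z^2 - 25)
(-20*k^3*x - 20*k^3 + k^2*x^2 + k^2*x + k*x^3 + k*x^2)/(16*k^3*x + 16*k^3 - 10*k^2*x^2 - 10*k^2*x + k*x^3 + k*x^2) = (-20*k^2 + k*x + x^2)/(16*k^2 - 10*k*x + x^2)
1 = 1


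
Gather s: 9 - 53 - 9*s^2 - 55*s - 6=-9*s^2 - 55*s - 50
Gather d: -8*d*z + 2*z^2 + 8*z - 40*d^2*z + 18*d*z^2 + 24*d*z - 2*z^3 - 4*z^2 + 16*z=-40*d^2*z + d*(18*z^2 + 16*z) - 2*z^3 - 2*z^2 + 24*z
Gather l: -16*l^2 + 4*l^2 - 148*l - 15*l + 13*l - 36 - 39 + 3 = -12*l^2 - 150*l - 72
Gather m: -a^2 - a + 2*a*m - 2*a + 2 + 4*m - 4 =-a^2 - 3*a + m*(2*a + 4) - 2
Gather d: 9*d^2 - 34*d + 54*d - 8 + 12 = 9*d^2 + 20*d + 4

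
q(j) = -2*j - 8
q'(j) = -2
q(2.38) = -12.76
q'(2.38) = -2.00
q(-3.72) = -0.56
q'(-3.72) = -2.00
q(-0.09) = -7.82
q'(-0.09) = -2.00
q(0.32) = -8.64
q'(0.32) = -2.00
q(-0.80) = -6.40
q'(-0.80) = -2.00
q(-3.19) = -1.62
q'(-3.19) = -2.00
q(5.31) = -18.62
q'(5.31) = -2.00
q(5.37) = -18.74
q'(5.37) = -2.00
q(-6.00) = 4.00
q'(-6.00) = -2.00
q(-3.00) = -2.00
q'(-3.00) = -2.00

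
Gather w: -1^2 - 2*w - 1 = -2*w - 2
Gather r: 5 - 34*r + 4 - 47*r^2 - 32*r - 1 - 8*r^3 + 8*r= -8*r^3 - 47*r^2 - 58*r + 8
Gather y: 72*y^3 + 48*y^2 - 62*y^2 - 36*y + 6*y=72*y^3 - 14*y^2 - 30*y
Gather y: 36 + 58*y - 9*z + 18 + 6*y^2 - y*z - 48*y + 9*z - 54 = 6*y^2 + y*(10 - z)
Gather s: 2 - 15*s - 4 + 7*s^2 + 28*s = 7*s^2 + 13*s - 2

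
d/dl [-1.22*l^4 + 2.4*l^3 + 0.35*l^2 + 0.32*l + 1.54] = -4.88*l^3 + 7.2*l^2 + 0.7*l + 0.32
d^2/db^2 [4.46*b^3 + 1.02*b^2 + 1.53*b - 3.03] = 26.76*b + 2.04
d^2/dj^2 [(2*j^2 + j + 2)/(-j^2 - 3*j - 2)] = 2*(5*j^3 + 6*j^2 - 12*j - 16)/(j^6 + 9*j^5 + 33*j^4 + 63*j^3 + 66*j^2 + 36*j + 8)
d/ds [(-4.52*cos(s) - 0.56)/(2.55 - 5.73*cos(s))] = 14.7348*sin(s)/(5.73*cos(s) - 2.55)^2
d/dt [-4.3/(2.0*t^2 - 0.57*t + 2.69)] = (17.2*t - 2.451)/(2.0*t^2 - 0.57*t + 2.69)^2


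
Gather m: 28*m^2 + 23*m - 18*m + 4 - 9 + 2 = 28*m^2 + 5*m - 3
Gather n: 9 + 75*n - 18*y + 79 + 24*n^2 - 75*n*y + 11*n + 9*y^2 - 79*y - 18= 24*n^2 + n*(86 - 75*y) + 9*y^2 - 97*y + 70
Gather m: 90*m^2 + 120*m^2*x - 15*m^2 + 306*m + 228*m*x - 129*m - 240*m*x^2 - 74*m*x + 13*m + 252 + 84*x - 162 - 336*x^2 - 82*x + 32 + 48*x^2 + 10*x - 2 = m^2*(120*x + 75) + m*(-240*x^2 + 154*x + 190) - 288*x^2 + 12*x + 120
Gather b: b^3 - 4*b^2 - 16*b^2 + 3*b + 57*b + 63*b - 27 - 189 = b^3 - 20*b^2 + 123*b - 216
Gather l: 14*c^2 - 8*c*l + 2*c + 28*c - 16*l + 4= 14*c^2 + 30*c + l*(-8*c - 16) + 4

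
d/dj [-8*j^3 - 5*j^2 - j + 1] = -24*j^2 - 10*j - 1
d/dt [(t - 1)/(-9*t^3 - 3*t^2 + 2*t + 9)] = (-9*t^3 - 3*t^2 + 2*t + (t - 1)*(27*t^2 + 6*t - 2) + 9)/(9*t^3 + 3*t^2 - 2*t - 9)^2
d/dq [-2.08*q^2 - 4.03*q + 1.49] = -4.16*q - 4.03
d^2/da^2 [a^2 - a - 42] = 2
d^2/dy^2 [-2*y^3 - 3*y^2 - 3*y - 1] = -12*y - 6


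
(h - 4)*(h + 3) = h^2 - h - 12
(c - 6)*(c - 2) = c^2 - 8*c + 12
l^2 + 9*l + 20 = (l + 4)*(l + 5)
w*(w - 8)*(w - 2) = w^3 - 10*w^2 + 16*w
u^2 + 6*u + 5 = (u + 1)*(u + 5)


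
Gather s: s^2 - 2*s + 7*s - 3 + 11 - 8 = s^2 + 5*s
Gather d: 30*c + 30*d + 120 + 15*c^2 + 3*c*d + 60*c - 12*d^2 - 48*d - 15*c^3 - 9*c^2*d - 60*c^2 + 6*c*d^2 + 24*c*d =-15*c^3 - 45*c^2 + 90*c + d^2*(6*c - 12) + d*(-9*c^2 + 27*c - 18) + 120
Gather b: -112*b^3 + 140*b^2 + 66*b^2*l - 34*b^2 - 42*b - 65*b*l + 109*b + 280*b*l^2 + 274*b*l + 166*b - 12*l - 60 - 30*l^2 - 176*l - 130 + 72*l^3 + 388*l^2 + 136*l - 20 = -112*b^3 + b^2*(66*l + 106) + b*(280*l^2 + 209*l + 233) + 72*l^3 + 358*l^2 - 52*l - 210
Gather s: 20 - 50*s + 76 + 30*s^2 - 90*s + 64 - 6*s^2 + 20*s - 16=24*s^2 - 120*s + 144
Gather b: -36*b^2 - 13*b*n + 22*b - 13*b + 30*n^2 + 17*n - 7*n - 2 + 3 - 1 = -36*b^2 + b*(9 - 13*n) + 30*n^2 + 10*n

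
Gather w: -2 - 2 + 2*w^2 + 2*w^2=4*w^2 - 4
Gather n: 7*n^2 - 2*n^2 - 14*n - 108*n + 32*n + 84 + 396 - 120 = 5*n^2 - 90*n + 360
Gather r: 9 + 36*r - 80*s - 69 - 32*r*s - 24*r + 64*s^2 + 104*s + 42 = r*(12 - 32*s) + 64*s^2 + 24*s - 18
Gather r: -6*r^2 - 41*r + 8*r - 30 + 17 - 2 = -6*r^2 - 33*r - 15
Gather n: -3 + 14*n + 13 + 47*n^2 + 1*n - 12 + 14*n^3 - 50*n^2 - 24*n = 14*n^3 - 3*n^2 - 9*n - 2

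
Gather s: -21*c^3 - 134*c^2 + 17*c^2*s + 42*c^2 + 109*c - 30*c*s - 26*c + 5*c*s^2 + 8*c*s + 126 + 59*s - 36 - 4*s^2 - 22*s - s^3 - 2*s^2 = -21*c^3 - 92*c^2 + 83*c - s^3 + s^2*(5*c - 6) + s*(17*c^2 - 22*c + 37) + 90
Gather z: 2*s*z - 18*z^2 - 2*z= -18*z^2 + z*(2*s - 2)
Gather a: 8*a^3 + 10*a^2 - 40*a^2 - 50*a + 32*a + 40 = 8*a^3 - 30*a^2 - 18*a + 40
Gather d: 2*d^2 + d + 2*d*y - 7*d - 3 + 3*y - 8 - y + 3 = 2*d^2 + d*(2*y - 6) + 2*y - 8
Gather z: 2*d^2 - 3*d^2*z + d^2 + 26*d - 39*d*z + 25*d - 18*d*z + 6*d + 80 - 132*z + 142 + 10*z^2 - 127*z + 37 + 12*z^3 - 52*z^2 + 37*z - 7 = 3*d^2 + 57*d + 12*z^3 - 42*z^2 + z*(-3*d^2 - 57*d - 222) + 252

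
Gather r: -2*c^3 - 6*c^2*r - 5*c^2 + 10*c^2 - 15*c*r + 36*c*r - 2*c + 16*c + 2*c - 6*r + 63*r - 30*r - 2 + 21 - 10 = -2*c^3 + 5*c^2 + 16*c + r*(-6*c^2 + 21*c + 27) + 9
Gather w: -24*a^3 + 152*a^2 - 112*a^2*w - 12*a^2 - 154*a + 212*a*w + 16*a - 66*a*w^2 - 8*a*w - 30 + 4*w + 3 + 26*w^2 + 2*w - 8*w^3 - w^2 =-24*a^3 + 140*a^2 - 138*a - 8*w^3 + w^2*(25 - 66*a) + w*(-112*a^2 + 204*a + 6) - 27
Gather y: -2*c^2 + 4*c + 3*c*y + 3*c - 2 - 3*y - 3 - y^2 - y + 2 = -2*c^2 + 7*c - y^2 + y*(3*c - 4) - 3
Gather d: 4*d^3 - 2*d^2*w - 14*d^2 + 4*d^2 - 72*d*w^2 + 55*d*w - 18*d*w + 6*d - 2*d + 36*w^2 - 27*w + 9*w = 4*d^3 + d^2*(-2*w - 10) + d*(-72*w^2 + 37*w + 4) + 36*w^2 - 18*w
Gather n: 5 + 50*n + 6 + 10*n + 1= 60*n + 12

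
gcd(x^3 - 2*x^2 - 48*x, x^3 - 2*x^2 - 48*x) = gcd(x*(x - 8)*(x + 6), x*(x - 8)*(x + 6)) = x^3 - 2*x^2 - 48*x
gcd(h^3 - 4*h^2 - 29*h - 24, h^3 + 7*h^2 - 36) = h + 3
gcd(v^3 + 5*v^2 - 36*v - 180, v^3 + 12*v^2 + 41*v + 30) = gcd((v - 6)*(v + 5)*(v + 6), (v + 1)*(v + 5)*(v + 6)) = v^2 + 11*v + 30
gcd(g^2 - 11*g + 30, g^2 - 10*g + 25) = g - 5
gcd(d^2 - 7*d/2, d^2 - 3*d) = d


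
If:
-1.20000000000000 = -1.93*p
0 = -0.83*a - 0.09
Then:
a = -0.11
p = 0.62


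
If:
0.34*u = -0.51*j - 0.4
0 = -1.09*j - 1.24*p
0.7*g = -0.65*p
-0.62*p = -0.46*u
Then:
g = -3.05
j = -3.73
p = 3.28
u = 4.42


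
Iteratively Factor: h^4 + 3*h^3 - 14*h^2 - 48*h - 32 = (h + 2)*(h^3 + h^2 - 16*h - 16) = (h + 2)*(h + 4)*(h^2 - 3*h - 4) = (h + 1)*(h + 2)*(h + 4)*(h - 4)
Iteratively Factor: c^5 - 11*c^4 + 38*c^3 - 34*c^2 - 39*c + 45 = (c - 1)*(c^4 - 10*c^3 + 28*c^2 - 6*c - 45) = (c - 5)*(c - 1)*(c^3 - 5*c^2 + 3*c + 9) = (c - 5)*(c - 3)*(c - 1)*(c^2 - 2*c - 3) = (c - 5)*(c - 3)^2*(c - 1)*(c + 1)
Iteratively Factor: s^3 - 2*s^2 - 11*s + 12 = (s - 1)*(s^2 - s - 12) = (s - 4)*(s - 1)*(s + 3)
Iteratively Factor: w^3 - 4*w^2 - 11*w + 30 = (w - 5)*(w^2 + w - 6) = (w - 5)*(w - 2)*(w + 3)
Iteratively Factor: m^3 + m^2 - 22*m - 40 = (m + 4)*(m^2 - 3*m - 10) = (m - 5)*(m + 4)*(m + 2)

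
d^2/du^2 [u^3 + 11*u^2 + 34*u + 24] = 6*u + 22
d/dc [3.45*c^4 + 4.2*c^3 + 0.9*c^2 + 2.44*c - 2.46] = 13.8*c^3 + 12.6*c^2 + 1.8*c + 2.44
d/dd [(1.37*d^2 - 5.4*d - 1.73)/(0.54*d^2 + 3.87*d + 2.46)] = (8.2179*d^2 + 8.6088*d - 6.5889)/(0.2916*d^4 + 4.1796*d^3 + 17.6337*d^2 + 19.0404*d + 6.0516)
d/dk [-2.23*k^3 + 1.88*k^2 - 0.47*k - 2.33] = -6.69*k^2 + 3.76*k - 0.47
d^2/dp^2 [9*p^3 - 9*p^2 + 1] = 54*p - 18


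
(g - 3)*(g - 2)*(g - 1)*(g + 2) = g^4 - 4*g^3 - g^2 + 16*g - 12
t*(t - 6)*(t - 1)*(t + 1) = t^4 - 6*t^3 - t^2 + 6*t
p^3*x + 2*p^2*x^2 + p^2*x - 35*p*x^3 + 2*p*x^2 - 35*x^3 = (p - 5*x)*(p + 7*x)*(p*x + x)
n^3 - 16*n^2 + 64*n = n*(n - 8)^2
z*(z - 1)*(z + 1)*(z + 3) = z^4 + 3*z^3 - z^2 - 3*z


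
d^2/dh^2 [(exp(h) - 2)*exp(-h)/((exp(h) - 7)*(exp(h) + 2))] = (4*exp(5*h) - 33*exp(4*h) + 191*exp(3*h) - 214*exp(2*h) - 420*exp(h) - 392)*exp(-h)/(exp(6*h) - 15*exp(5*h) + 33*exp(4*h) + 295*exp(3*h) - 462*exp(2*h) - 2940*exp(h) - 2744)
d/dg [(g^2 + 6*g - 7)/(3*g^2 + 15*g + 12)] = (-g^2 + 22*g + 59)/(3*(g^4 + 10*g^3 + 33*g^2 + 40*g + 16))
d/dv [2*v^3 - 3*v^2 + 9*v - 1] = 6*v^2 - 6*v + 9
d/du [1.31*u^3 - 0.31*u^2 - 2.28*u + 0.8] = 3.93*u^2 - 0.62*u - 2.28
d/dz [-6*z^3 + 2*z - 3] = 2 - 18*z^2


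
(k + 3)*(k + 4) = k^2 + 7*k + 12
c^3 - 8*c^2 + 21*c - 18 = (c - 3)^2*(c - 2)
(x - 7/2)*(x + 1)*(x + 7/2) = x^3 + x^2 - 49*x/4 - 49/4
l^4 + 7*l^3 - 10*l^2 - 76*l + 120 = (l - 2)^2*(l + 5)*(l + 6)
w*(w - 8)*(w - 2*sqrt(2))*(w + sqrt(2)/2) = w^4 - 8*w^3 - 3*sqrt(2)*w^3/2 - 2*w^2 + 12*sqrt(2)*w^2 + 16*w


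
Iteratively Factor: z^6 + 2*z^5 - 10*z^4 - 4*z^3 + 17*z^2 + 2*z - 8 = (z + 1)*(z^5 + z^4 - 11*z^3 + 7*z^2 + 10*z - 8) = (z + 1)*(z + 4)*(z^4 - 3*z^3 + z^2 + 3*z - 2) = (z + 1)^2*(z + 4)*(z^3 - 4*z^2 + 5*z - 2) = (z - 2)*(z + 1)^2*(z + 4)*(z^2 - 2*z + 1) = (z - 2)*(z - 1)*(z + 1)^2*(z + 4)*(z - 1)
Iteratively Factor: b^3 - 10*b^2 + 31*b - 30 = (b - 5)*(b^2 - 5*b + 6) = (b - 5)*(b - 2)*(b - 3)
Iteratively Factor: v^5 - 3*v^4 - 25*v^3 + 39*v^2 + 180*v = (v)*(v^4 - 3*v^3 - 25*v^2 + 39*v + 180) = v*(v + 3)*(v^3 - 6*v^2 - 7*v + 60) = v*(v + 3)^2*(v^2 - 9*v + 20) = v*(v - 5)*(v + 3)^2*(v - 4)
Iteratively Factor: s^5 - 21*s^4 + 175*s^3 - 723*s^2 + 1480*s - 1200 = (s - 3)*(s^4 - 18*s^3 + 121*s^2 - 360*s + 400) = (s - 4)*(s - 3)*(s^3 - 14*s^2 + 65*s - 100) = (s - 5)*(s - 4)*(s - 3)*(s^2 - 9*s + 20) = (s - 5)*(s - 4)^2*(s - 3)*(s - 5)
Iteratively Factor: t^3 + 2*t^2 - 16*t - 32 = (t + 4)*(t^2 - 2*t - 8) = (t + 2)*(t + 4)*(t - 4)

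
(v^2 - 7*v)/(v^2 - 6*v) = (v - 7)/(v - 6)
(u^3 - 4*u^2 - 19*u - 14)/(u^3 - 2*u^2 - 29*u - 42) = (u + 1)/(u + 3)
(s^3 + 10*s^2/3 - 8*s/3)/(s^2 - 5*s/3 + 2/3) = s*(s + 4)/(s - 1)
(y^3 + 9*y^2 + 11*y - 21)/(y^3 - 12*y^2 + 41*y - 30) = (y^2 + 10*y + 21)/(y^2 - 11*y + 30)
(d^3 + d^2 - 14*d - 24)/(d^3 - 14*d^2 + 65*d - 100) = (d^2 + 5*d + 6)/(d^2 - 10*d + 25)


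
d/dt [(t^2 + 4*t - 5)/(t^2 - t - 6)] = (-5*t^2 - 2*t - 29)/(t^4 - 2*t^3 - 11*t^2 + 12*t + 36)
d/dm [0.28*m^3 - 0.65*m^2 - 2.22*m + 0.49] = 0.84*m^2 - 1.3*m - 2.22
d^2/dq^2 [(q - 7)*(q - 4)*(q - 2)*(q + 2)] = 12*q^2 - 66*q + 48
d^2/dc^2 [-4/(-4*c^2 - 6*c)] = 4*(-2*c*(2*c + 3) + (4*c + 3)^2)/(c^3*(2*c + 3)^3)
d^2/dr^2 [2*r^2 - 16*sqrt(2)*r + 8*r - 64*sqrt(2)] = 4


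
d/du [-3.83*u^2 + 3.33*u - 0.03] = 3.33 - 7.66*u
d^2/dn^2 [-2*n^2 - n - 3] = -4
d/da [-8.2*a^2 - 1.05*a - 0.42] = -16.4*a - 1.05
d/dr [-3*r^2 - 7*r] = -6*r - 7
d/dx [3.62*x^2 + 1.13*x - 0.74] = 7.24*x + 1.13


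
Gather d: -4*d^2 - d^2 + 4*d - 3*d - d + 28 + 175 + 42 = 245 - 5*d^2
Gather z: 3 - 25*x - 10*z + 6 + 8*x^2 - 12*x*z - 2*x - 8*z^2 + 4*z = 8*x^2 - 27*x - 8*z^2 + z*(-12*x - 6) + 9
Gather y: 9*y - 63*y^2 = -63*y^2 + 9*y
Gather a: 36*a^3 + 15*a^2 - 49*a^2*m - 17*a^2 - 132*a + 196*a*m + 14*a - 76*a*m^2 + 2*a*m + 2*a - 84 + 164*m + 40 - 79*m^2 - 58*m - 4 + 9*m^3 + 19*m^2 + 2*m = 36*a^3 + a^2*(-49*m - 2) + a*(-76*m^2 + 198*m - 116) + 9*m^3 - 60*m^2 + 108*m - 48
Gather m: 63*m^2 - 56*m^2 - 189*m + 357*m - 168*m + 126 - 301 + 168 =7*m^2 - 7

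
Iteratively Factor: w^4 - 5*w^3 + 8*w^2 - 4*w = (w - 1)*(w^3 - 4*w^2 + 4*w) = (w - 2)*(w - 1)*(w^2 - 2*w) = (w - 2)^2*(w - 1)*(w)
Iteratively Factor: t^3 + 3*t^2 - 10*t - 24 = (t - 3)*(t^2 + 6*t + 8) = (t - 3)*(t + 4)*(t + 2)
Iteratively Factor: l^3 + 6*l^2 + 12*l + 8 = (l + 2)*(l^2 + 4*l + 4) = (l + 2)^2*(l + 2)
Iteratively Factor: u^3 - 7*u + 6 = (u - 1)*(u^2 + u - 6) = (u - 2)*(u - 1)*(u + 3)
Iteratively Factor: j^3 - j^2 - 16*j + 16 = (j + 4)*(j^2 - 5*j + 4) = (j - 4)*(j + 4)*(j - 1)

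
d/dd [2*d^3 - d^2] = 2*d*(3*d - 1)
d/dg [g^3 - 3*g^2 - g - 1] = 3*g^2 - 6*g - 1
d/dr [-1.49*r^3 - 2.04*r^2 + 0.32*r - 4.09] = -4.47*r^2 - 4.08*r + 0.32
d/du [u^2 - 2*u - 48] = 2*u - 2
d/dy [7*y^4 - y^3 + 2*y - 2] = 28*y^3 - 3*y^2 + 2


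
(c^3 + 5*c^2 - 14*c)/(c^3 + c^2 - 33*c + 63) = c*(c - 2)/(c^2 - 6*c + 9)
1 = 1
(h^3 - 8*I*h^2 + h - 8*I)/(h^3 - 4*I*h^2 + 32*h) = (h^2 + 1)/(h*(h + 4*I))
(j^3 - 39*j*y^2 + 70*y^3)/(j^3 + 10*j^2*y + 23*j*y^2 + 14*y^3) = (j^2 - 7*j*y + 10*y^2)/(j^2 + 3*j*y + 2*y^2)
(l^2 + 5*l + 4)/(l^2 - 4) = (l^2 + 5*l + 4)/(l^2 - 4)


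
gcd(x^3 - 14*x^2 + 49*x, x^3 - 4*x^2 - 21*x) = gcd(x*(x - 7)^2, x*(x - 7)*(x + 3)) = x^2 - 7*x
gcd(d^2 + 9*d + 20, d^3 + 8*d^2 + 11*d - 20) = d^2 + 9*d + 20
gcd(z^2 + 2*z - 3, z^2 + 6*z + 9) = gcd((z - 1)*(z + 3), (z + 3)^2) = z + 3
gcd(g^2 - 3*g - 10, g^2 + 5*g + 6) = g + 2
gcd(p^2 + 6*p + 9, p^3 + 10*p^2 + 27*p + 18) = p + 3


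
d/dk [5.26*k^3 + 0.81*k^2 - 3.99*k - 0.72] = 15.78*k^2 + 1.62*k - 3.99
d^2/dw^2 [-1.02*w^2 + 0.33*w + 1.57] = -2.04000000000000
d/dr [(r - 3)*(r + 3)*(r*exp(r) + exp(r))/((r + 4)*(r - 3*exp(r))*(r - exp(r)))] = (-(1 - exp(r))*(r - 3)*(r + 1)*(r + 3)*(r + 4)*(r - 3*exp(r)) + (r - 3)*(r + 1)*(r + 3)*(r + 4)*(r - exp(r))*(3*exp(r) - 1) - (r - 3)*(r + 1)*(r + 3)*(r - 3*exp(r))*(r - exp(r)) + (r + 4)*(r - 3*exp(r))*(r - exp(r))*((r - 3)*(r + 1) + (r - 3)*(r + 2)*(r + 3) + (r + 1)*(r + 3)))*exp(r)/((r + 4)^2*(r - 3*exp(r))^2*(r - exp(r))^2)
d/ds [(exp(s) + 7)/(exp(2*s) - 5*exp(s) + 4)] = (-(exp(s) + 7)*(2*exp(s) - 5) + exp(2*s) - 5*exp(s) + 4)*exp(s)/(exp(2*s) - 5*exp(s) + 4)^2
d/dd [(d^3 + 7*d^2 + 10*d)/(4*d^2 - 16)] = (d^2 - 4*d - 10)/(4*(d^2 - 4*d + 4))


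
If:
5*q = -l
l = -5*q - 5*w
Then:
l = -5*q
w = 0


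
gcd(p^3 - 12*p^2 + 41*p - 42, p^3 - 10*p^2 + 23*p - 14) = p^2 - 9*p + 14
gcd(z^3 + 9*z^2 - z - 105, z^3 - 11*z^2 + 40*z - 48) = z - 3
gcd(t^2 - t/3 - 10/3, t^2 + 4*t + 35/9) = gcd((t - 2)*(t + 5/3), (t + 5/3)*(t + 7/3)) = t + 5/3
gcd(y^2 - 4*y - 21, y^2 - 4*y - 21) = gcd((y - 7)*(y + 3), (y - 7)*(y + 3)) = y^2 - 4*y - 21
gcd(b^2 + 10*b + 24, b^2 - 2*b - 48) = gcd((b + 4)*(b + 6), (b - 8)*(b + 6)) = b + 6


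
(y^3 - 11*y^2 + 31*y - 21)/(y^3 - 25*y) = (y^3 - 11*y^2 + 31*y - 21)/(y*(y^2 - 25))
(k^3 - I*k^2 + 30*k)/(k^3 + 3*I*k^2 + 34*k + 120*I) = k/(k + 4*I)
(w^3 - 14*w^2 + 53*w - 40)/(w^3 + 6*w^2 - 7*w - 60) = (w^3 - 14*w^2 + 53*w - 40)/(w^3 + 6*w^2 - 7*w - 60)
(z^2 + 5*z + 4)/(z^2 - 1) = (z + 4)/(z - 1)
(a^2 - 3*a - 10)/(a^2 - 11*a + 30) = (a + 2)/(a - 6)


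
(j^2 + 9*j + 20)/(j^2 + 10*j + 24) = (j + 5)/(j + 6)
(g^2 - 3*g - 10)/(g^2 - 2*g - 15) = (g + 2)/(g + 3)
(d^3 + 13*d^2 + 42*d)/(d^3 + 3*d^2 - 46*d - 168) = d*(d + 7)/(d^2 - 3*d - 28)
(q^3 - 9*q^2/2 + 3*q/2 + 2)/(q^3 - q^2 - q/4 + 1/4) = 2*(q - 4)/(2*q - 1)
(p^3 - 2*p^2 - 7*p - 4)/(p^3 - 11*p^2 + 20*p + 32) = (p + 1)/(p - 8)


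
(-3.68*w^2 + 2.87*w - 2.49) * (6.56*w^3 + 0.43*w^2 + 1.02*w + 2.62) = -24.1408*w^5 + 17.2448*w^4 - 18.8539*w^3 - 7.7849*w^2 + 4.9796*w - 6.5238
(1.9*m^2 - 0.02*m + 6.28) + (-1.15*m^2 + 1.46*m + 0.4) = 0.75*m^2 + 1.44*m + 6.68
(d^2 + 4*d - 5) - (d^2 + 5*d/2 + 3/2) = 3*d/2 - 13/2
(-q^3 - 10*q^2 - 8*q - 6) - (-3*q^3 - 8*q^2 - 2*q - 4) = 2*q^3 - 2*q^2 - 6*q - 2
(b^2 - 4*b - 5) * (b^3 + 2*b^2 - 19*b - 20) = b^5 - 2*b^4 - 32*b^3 + 46*b^2 + 175*b + 100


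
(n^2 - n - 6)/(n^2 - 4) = (n - 3)/(n - 2)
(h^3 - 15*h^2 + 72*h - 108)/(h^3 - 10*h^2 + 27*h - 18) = (h - 6)/(h - 1)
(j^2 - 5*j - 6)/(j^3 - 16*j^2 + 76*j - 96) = (j + 1)/(j^2 - 10*j + 16)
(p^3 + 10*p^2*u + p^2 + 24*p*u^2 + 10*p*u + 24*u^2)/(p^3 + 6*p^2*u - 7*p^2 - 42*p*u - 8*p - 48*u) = (p + 4*u)/(p - 8)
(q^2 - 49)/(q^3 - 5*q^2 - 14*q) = (q + 7)/(q*(q + 2))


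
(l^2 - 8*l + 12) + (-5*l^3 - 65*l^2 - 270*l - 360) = -5*l^3 - 64*l^2 - 278*l - 348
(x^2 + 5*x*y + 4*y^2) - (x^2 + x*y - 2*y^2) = 4*x*y + 6*y^2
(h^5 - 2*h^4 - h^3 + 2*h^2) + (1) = h^5 - 2*h^4 - h^3 + 2*h^2 + 1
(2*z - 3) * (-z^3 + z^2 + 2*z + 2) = -2*z^4 + 5*z^3 + z^2 - 2*z - 6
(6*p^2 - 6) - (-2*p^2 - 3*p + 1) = 8*p^2 + 3*p - 7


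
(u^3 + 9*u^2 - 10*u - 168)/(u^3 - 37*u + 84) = (u + 6)/(u - 3)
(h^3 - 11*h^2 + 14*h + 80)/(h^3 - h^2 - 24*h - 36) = (h^2 - 13*h + 40)/(h^2 - 3*h - 18)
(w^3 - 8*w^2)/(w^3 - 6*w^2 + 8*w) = w*(w - 8)/(w^2 - 6*w + 8)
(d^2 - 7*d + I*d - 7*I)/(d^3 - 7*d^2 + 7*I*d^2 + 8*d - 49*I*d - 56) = (d + I)/(d^2 + 7*I*d + 8)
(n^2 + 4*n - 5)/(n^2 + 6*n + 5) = (n - 1)/(n + 1)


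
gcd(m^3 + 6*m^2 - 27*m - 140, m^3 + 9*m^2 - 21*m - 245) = m^2 + 2*m - 35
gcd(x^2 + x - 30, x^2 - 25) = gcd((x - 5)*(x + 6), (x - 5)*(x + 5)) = x - 5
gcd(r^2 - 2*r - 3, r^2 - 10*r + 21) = r - 3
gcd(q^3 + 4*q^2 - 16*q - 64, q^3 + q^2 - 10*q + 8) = q + 4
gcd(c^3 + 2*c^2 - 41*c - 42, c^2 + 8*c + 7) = c^2 + 8*c + 7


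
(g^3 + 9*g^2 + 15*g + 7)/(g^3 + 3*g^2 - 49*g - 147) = (g^2 + 2*g + 1)/(g^2 - 4*g - 21)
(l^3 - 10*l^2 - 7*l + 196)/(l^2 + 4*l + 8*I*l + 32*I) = (l^2 - 14*l + 49)/(l + 8*I)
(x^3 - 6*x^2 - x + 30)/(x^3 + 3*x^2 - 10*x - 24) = (x - 5)/(x + 4)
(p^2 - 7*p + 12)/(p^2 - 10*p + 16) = (p^2 - 7*p + 12)/(p^2 - 10*p + 16)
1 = 1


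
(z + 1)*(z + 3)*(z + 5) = z^3 + 9*z^2 + 23*z + 15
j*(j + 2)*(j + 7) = j^3 + 9*j^2 + 14*j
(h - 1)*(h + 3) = h^2 + 2*h - 3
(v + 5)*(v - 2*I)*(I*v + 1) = I*v^3 + 3*v^2 + 5*I*v^2 + 15*v - 2*I*v - 10*I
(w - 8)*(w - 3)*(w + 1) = w^3 - 10*w^2 + 13*w + 24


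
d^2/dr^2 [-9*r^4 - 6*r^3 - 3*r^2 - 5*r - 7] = -108*r^2 - 36*r - 6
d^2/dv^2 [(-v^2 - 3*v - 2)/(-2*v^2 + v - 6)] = 4*(7*v^3 - 6*v^2 - 60*v + 16)/(8*v^6 - 12*v^5 + 78*v^4 - 73*v^3 + 234*v^2 - 108*v + 216)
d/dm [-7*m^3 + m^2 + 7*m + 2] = -21*m^2 + 2*m + 7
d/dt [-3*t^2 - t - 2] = -6*t - 1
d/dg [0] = 0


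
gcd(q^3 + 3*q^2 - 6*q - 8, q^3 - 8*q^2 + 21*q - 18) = q - 2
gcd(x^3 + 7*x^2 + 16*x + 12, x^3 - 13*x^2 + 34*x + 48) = 1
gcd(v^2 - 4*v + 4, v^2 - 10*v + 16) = v - 2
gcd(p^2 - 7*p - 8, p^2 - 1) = p + 1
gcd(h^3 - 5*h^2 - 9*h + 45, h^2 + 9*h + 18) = h + 3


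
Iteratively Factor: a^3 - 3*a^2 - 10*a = (a - 5)*(a^2 + 2*a) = a*(a - 5)*(a + 2)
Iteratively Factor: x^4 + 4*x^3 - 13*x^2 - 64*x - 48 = (x + 4)*(x^3 - 13*x - 12) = (x - 4)*(x + 4)*(x^2 + 4*x + 3) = (x - 4)*(x + 3)*(x + 4)*(x + 1)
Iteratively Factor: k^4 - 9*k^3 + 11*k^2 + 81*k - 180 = (k - 5)*(k^3 - 4*k^2 - 9*k + 36) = (k - 5)*(k - 4)*(k^2 - 9) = (k - 5)*(k - 4)*(k - 3)*(k + 3)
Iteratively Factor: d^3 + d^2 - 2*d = (d - 1)*(d^2 + 2*d) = d*(d - 1)*(d + 2)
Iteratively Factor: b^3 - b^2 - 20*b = (b)*(b^2 - b - 20) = b*(b + 4)*(b - 5)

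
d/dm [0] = 0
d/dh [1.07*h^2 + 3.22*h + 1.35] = 2.14*h + 3.22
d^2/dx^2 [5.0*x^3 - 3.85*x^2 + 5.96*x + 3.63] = 30.0*x - 7.7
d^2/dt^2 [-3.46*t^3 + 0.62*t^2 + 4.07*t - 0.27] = 1.24 - 20.76*t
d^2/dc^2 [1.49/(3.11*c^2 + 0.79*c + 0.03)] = (-28.822858*c^2 - 7.321562*c + 1.49*(6.22*c + 0.79)*(12.44*c + 1.58) - 0.278034)/(3.11*c^2 + 0.79*c + 0.03)^3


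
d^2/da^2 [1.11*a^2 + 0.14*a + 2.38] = 2.22000000000000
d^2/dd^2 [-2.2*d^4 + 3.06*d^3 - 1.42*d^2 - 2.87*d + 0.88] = -26.4*d^2 + 18.36*d - 2.84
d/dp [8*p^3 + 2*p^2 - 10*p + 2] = 24*p^2 + 4*p - 10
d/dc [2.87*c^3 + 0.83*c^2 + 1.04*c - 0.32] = 8.61*c^2 + 1.66*c + 1.04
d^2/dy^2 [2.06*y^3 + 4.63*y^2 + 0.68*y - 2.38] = 12.36*y + 9.26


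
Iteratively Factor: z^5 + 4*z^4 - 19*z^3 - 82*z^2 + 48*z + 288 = (z + 3)*(z^4 + z^3 - 22*z^2 - 16*z + 96) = (z - 2)*(z + 3)*(z^3 + 3*z^2 - 16*z - 48) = (z - 4)*(z - 2)*(z + 3)*(z^2 + 7*z + 12) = (z - 4)*(z - 2)*(z + 3)^2*(z + 4)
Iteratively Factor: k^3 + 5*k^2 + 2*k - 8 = (k - 1)*(k^2 + 6*k + 8) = (k - 1)*(k + 2)*(k + 4)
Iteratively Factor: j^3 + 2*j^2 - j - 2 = (j + 1)*(j^2 + j - 2) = (j - 1)*(j + 1)*(j + 2)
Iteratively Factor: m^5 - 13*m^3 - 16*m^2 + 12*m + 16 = (m + 1)*(m^4 - m^3 - 12*m^2 - 4*m + 16) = (m + 1)*(m + 2)*(m^3 - 3*m^2 - 6*m + 8) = (m + 1)*(m + 2)^2*(m^2 - 5*m + 4) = (m - 1)*(m + 1)*(m + 2)^2*(m - 4)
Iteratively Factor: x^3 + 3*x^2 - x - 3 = (x + 1)*(x^2 + 2*x - 3) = (x - 1)*(x + 1)*(x + 3)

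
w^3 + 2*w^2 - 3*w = w*(w - 1)*(w + 3)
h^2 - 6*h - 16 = (h - 8)*(h + 2)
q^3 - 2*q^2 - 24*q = q*(q - 6)*(q + 4)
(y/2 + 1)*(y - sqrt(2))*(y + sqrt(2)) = y^3/2 + y^2 - y - 2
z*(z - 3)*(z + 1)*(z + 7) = z^4 + 5*z^3 - 17*z^2 - 21*z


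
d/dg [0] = 0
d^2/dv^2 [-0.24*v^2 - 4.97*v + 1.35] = -0.480000000000000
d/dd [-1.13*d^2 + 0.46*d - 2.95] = 0.46 - 2.26*d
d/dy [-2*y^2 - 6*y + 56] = -4*y - 6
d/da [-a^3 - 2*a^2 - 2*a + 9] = -3*a^2 - 4*a - 2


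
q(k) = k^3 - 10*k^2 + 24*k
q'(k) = 3*k^2 - 20*k + 24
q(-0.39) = -10.94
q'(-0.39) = 32.26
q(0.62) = 11.27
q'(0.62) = 12.75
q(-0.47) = -13.59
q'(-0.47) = 34.06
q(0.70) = 12.24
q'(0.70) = 11.47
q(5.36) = -4.67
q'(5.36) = 2.99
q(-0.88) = -29.55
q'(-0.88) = 43.92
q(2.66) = 11.91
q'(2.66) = -7.97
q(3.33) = 5.96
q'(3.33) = -9.33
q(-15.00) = -5985.00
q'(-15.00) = 999.00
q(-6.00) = -720.00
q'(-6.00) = 252.00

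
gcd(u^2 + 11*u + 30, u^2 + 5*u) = u + 5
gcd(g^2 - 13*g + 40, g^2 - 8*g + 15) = g - 5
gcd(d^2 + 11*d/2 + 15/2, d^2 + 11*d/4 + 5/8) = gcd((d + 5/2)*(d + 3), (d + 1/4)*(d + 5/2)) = d + 5/2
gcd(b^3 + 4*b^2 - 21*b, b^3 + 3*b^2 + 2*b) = b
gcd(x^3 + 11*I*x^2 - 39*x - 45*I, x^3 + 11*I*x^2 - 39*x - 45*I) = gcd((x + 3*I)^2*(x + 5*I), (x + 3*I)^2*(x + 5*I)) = x^3 + 11*I*x^2 - 39*x - 45*I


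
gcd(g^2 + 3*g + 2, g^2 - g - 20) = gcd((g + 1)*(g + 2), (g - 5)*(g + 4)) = 1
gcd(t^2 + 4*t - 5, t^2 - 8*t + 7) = t - 1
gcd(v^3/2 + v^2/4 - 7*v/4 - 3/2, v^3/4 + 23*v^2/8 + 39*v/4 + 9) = v + 3/2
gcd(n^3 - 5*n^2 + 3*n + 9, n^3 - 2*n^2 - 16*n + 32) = 1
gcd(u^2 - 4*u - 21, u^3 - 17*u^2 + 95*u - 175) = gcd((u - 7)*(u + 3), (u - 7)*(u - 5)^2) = u - 7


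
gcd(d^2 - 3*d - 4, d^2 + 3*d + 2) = d + 1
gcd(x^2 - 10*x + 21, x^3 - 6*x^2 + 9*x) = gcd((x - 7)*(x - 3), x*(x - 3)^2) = x - 3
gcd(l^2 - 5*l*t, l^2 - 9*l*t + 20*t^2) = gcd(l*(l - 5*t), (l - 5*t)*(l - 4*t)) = -l + 5*t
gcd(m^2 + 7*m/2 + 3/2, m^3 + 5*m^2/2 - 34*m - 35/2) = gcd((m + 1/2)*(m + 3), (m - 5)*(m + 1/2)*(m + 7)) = m + 1/2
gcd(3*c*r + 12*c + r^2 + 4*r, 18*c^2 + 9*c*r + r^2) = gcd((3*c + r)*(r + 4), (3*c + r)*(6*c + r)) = 3*c + r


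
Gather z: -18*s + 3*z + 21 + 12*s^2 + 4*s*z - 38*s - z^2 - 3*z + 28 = 12*s^2 + 4*s*z - 56*s - z^2 + 49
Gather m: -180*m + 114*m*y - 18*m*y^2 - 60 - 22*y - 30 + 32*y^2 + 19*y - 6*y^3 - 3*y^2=m*(-18*y^2 + 114*y - 180) - 6*y^3 + 29*y^2 - 3*y - 90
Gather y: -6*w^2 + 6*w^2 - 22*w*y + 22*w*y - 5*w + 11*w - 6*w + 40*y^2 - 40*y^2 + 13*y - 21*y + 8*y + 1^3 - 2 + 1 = 0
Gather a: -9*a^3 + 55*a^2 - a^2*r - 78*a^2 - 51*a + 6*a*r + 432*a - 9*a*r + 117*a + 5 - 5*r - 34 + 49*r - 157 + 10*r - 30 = -9*a^3 + a^2*(-r - 23) + a*(498 - 3*r) + 54*r - 216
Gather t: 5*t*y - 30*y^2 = 5*t*y - 30*y^2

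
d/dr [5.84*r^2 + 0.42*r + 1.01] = 11.68*r + 0.42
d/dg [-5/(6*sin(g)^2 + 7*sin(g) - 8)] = 5*(12*sin(g) + 7)*cos(g)/(6*sin(g)^2 + 7*sin(g) - 8)^2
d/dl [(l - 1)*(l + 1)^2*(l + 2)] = 4*l^3 + 9*l^2 + 2*l - 3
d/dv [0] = 0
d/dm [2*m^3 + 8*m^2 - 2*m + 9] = 6*m^2 + 16*m - 2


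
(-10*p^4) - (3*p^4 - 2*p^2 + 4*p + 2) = -13*p^4 + 2*p^2 - 4*p - 2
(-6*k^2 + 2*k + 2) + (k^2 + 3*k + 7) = -5*k^2 + 5*k + 9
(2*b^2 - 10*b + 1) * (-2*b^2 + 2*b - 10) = -4*b^4 + 24*b^3 - 42*b^2 + 102*b - 10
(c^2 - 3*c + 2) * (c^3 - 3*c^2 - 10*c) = c^5 - 6*c^4 + c^3 + 24*c^2 - 20*c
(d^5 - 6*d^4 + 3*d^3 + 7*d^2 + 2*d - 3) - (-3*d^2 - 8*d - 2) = d^5 - 6*d^4 + 3*d^3 + 10*d^2 + 10*d - 1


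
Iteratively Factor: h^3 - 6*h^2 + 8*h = (h)*(h^2 - 6*h + 8) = h*(h - 2)*(h - 4)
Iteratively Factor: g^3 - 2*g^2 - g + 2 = (g + 1)*(g^2 - 3*g + 2) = (g - 1)*(g + 1)*(g - 2)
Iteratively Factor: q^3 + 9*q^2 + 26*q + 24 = (q + 3)*(q^2 + 6*q + 8) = (q + 3)*(q + 4)*(q + 2)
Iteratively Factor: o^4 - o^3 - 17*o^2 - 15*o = (o)*(o^3 - o^2 - 17*o - 15) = o*(o - 5)*(o^2 + 4*o + 3) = o*(o - 5)*(o + 3)*(o + 1)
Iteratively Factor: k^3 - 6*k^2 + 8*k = (k)*(k^2 - 6*k + 8) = k*(k - 4)*(k - 2)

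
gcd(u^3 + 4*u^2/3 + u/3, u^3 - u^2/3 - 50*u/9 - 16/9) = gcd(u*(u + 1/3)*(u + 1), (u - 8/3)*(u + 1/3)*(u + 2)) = u + 1/3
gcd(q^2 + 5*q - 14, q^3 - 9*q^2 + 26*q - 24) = q - 2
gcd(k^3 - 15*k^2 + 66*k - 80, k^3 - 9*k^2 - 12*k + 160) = k^2 - 13*k + 40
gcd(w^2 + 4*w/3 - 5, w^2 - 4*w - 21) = w + 3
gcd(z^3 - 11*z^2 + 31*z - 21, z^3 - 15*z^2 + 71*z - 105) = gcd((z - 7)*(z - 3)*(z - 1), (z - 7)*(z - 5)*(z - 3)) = z^2 - 10*z + 21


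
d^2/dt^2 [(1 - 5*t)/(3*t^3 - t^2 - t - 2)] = 2*((5*t - 1)*(-9*t^2 + 2*t + 1)^2 + (45*t^2 - 10*t + (5*t - 1)*(9*t - 1) - 5)*(-3*t^3 + t^2 + t + 2))/(-3*t^3 + t^2 + t + 2)^3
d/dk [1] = 0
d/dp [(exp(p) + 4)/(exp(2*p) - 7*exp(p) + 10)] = (-(exp(p) + 4)*(2*exp(p) - 7) + exp(2*p) - 7*exp(p) + 10)*exp(p)/(exp(2*p) - 7*exp(p) + 10)^2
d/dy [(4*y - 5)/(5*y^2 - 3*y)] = 5*(-4*y^2 + 10*y - 3)/(y^2*(25*y^2 - 30*y + 9))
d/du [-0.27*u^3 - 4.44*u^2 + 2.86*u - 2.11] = -0.81*u^2 - 8.88*u + 2.86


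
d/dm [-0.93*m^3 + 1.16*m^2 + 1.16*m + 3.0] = -2.79*m^2 + 2.32*m + 1.16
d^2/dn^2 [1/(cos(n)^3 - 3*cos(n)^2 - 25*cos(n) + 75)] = ((-97*cos(n) - 24*cos(2*n) + 9*cos(3*n))*(cos(n)^3 - 3*cos(n)^2 - 25*cos(n) + 75)/4 + 2*(-3*cos(n)^2 + 6*cos(n) + 25)^2*sin(n)^2)/(cos(n)^3 - 3*cos(n)^2 - 25*cos(n) + 75)^3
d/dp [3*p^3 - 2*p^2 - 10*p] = 9*p^2 - 4*p - 10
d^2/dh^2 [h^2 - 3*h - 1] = 2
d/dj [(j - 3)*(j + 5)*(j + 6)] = 3*j^2 + 16*j - 3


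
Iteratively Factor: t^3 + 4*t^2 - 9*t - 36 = (t + 3)*(t^2 + t - 12) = (t + 3)*(t + 4)*(t - 3)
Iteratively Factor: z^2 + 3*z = (z)*(z + 3)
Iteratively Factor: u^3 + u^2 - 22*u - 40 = (u + 4)*(u^2 - 3*u - 10) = (u + 2)*(u + 4)*(u - 5)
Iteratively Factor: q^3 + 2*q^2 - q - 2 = (q + 2)*(q^2 - 1) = (q + 1)*(q + 2)*(q - 1)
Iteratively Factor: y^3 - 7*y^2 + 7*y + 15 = (y - 3)*(y^2 - 4*y - 5) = (y - 3)*(y + 1)*(y - 5)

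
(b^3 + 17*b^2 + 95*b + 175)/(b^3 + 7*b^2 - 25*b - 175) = (b + 5)/(b - 5)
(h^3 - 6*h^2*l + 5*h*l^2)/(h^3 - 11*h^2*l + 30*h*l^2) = (h - l)/(h - 6*l)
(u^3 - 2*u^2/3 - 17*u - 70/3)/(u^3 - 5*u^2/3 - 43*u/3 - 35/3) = (u + 2)/(u + 1)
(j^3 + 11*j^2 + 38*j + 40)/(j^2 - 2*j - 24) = (j^2 + 7*j + 10)/(j - 6)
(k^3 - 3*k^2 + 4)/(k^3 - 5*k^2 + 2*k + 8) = (k - 2)/(k - 4)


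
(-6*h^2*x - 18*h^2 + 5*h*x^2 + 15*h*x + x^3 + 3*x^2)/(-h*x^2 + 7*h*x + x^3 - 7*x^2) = (6*h*x + 18*h + x^2 + 3*x)/(x*(x - 7))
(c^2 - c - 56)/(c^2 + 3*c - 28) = (c - 8)/(c - 4)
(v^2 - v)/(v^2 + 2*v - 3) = v/(v + 3)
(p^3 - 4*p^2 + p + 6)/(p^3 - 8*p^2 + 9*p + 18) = (p - 2)/(p - 6)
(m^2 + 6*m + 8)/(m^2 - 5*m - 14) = (m + 4)/(m - 7)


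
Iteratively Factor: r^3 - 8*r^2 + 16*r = (r - 4)*(r^2 - 4*r) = (r - 4)^2*(r)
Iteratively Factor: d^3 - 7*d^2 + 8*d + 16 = (d - 4)*(d^2 - 3*d - 4) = (d - 4)^2*(d + 1)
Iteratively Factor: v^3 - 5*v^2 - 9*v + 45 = (v - 3)*(v^2 - 2*v - 15) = (v - 3)*(v + 3)*(v - 5)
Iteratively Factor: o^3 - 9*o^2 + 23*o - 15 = (o - 3)*(o^2 - 6*o + 5) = (o - 5)*(o - 3)*(o - 1)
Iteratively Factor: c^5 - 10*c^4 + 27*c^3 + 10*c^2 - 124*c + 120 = (c - 5)*(c^4 - 5*c^3 + 2*c^2 + 20*c - 24) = (c - 5)*(c - 2)*(c^3 - 3*c^2 - 4*c + 12) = (c - 5)*(c - 2)^2*(c^2 - c - 6) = (c - 5)*(c - 3)*(c - 2)^2*(c + 2)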